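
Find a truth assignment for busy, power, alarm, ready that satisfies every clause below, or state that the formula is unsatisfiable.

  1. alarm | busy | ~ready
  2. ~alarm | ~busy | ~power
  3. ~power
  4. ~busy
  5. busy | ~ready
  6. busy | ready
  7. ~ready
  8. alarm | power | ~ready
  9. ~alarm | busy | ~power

Unsatisfiable — no assignment works.

Case busy = True:
  Clause (~busy) is falsified — contradiction.
Case busy = False:
  (~power) forces power = False.
  (busy | ~ready) forces ready = False.
  Clause (busy | ready) is falsified — contradiction.
Both cases fail, so the formula is unsatisfiable.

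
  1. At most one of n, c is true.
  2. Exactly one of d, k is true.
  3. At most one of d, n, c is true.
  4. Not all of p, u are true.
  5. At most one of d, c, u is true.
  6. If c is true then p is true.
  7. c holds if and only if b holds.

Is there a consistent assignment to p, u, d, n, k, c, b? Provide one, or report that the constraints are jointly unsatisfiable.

p = False, u = False, d = False, n = False, k = True, c = False, b = False

  (1) {n, c}: 0 true — at most one ✓
  (2) {d, k}: 1 true — exactly one ✓
  (3) {d, n, c}: 0 true — at most one ✓
  (4) {p, u}: 0/2 true — not all ✓
  (5) {d, c, u}: 0 true — at most one ✓
  (6) c=F ⇒ p: vacuous ✓
  (7) c=F, b=F — same ✓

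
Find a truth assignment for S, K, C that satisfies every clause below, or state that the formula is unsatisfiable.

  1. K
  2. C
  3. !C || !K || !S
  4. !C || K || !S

Unit clause (K) forces K = True.
Unit clause (C) forces C = True.
In (!C || !K || !S) only !S is left, so S = False.
All clauses satisfied.

S = False, K = True, C = True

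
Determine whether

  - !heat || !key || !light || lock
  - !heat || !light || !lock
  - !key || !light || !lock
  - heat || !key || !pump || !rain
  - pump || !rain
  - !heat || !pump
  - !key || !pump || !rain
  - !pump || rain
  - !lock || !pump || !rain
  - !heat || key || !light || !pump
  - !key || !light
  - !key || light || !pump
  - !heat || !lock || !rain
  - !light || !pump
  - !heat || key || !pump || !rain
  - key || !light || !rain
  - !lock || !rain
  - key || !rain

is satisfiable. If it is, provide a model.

light = False; rain = False; key = True; pump = False; lock = True; heat = True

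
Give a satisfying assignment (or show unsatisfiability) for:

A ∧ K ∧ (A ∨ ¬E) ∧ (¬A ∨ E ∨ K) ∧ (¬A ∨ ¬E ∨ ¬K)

A: True; K: True; E: False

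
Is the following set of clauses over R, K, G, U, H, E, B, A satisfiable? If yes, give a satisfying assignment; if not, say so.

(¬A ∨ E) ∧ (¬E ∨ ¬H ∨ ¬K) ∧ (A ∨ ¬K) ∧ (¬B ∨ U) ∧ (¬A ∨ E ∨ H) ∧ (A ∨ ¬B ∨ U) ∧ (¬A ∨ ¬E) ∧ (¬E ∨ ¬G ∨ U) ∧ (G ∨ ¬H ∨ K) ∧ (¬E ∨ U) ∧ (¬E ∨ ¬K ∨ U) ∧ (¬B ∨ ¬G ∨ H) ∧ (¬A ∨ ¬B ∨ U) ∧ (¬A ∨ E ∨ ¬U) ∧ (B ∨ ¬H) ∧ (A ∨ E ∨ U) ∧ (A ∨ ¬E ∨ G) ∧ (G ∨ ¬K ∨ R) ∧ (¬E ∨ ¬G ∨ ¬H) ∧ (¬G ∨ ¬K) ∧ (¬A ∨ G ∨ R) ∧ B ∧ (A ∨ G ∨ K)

R = True, K = False, G = True, U = True, H = True, E = False, B = True, A = False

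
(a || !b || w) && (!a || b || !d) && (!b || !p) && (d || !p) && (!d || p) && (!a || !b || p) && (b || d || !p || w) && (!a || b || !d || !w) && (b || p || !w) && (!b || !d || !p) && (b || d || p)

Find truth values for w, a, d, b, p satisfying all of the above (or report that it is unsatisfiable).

w=F, a=F, d=T, b=F, p=T

Set w = False.
Set a = False.
  then (a || !b || w) forces b = False.
Try d = False:
  (d || !p) forces p = False.
  clause (b || d || p) is falsified — backtrack.
So d = True.
  then (!d || p) forces p = True.
All clauses satisfied.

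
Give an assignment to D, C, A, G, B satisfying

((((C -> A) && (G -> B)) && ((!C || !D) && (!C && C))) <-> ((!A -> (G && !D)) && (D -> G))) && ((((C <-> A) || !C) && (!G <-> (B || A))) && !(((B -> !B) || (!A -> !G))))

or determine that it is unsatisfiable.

Case G = True: the formula simplifies to ((((C -> A) && B) && ((!C || !D) && (!C && C))) <-> (!A -> !D)) && ((((C <-> A) || !C) && !((B || A))) && !(((B -> !B) || A))).
  B = True: the conjunct !((B || A)) becomes !((True || A)) = False.
  B = False: the conjunct !(((B -> !B) || A)) becomes !((True || A)) = False.
Case G = False: the conjunct !(((B -> !B) || (!A -> !G))) becomes !(((B -> !B) || True)) = False.
Both cases fail — unsatisfiable.

The formula is unsatisfiable.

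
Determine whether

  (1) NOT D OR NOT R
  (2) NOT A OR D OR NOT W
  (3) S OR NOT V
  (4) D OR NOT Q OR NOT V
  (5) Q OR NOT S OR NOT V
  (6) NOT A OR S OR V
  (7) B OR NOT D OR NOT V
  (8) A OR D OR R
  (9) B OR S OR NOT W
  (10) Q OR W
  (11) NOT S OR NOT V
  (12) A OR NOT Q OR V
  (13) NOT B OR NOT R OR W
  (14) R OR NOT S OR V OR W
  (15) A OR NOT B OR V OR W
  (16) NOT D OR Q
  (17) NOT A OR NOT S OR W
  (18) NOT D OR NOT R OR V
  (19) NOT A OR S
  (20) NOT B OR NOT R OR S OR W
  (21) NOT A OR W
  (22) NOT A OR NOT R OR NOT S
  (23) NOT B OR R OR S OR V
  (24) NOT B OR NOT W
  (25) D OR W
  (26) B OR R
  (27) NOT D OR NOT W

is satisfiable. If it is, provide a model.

Set B = False.
  then (B OR R) forces R = True.
  then (NOT D OR NOT R) forces D = False.
  then (D OR W) forces W = True.
  then (NOT A OR D OR NOT W) forces A = False.
  then (B OR S OR NOT W) forces S = True.
  then (NOT S OR NOT V) forces V = False.
  then (A OR NOT Q OR V) forces Q = False.
All clauses satisfied.

B = False, V = False, A = False, Q = False, S = True, R = True, D = False, W = True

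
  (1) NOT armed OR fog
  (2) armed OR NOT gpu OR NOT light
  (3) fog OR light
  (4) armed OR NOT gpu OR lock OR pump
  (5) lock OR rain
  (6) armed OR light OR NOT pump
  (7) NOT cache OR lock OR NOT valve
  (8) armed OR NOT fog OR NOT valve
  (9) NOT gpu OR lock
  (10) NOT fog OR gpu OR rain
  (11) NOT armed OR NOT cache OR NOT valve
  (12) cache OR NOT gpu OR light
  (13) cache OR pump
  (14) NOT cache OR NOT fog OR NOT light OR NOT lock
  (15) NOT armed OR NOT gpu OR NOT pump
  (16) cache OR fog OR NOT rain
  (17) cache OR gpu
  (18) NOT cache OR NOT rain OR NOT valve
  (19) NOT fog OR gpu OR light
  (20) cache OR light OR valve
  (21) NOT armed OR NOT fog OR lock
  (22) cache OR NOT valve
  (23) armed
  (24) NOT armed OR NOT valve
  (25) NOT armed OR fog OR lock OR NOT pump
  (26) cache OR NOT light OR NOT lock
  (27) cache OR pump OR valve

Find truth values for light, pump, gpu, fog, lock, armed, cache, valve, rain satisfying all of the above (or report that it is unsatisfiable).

Unit clause (armed) forces armed = True.
In (NOT armed OR NOT valve) only NOT valve is left, so valve = False.
In (NOT armed OR fog) only fog is left, so fog = True.
In (NOT armed OR NOT fog OR lock) only lock is left, so lock = True.
Try light = True:
  (NOT cache OR NOT fog OR NOT light OR NOT lock) forces cache = False.
  clause (cache OR NOT light OR NOT lock) is falsified — backtrack.
So light = False.
  then (NOT fog OR gpu OR light) forces gpu = True.
  then (cache OR light OR valve) forces cache = True.
  then (NOT armed OR NOT gpu OR NOT pump) forces pump = False.
Set rain = False.
All clauses satisfied.

light: False, pump: False, gpu: True, fog: True, lock: True, armed: True, cache: True, valve: False, rain: False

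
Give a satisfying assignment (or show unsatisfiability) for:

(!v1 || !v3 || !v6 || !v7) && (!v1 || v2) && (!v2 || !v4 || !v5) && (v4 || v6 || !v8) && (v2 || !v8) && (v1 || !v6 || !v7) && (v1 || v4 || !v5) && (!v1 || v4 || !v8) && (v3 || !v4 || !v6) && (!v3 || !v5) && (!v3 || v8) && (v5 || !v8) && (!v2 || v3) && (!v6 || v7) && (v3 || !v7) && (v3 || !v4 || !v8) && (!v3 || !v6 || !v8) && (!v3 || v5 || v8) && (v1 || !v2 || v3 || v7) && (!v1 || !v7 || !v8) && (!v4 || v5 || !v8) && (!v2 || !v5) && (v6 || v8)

Case v3 = True:
  (!v3 || !v5) forces v5 = False.
  (!v3 || v8) forces v8 = True.
  Clause (v5 || !v8) is falsified — contradiction.
Case v3 = False:
  (!v2 || v3) forces v2 = False.
  (!v1 || v2) forces v1 = False.
  (v2 || !v8) forces v8 = False.
  (v3 || !v7) forces v7 = False.
  (!v6 || v7) forces v6 = False.
  Clause (v6 || v8) is falsified — contradiction.
Both cases fail, so the formula is unsatisfiable.

Unsatisfiable — no assignment works.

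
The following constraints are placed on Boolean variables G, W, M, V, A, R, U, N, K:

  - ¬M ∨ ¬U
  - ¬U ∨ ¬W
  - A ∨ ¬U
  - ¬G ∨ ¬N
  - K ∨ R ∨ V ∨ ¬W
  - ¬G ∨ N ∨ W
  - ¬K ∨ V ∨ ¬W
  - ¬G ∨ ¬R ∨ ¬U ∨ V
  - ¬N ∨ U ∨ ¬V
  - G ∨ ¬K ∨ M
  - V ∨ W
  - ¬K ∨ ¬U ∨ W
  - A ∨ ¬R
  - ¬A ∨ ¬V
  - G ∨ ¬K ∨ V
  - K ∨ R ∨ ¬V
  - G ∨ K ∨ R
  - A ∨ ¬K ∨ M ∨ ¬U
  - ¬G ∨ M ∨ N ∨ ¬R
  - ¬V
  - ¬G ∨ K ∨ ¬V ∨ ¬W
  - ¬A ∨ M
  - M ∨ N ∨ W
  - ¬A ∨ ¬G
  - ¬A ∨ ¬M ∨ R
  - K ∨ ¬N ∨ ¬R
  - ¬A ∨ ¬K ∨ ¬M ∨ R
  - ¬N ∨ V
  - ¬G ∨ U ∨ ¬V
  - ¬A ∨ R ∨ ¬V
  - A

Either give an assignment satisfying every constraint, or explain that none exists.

G = False; W = True; M = True; V = False; A = True; R = True; U = False; N = False; K = False

Unit clause (¬V) forces V = False.
In (¬N ∨ V) only ¬N is left, so N = False.
Unit clause (A) forces A = True.
In (V ∨ W) only W is left, so W = True.
In (¬A ∨ M) only M is left, so M = True.
In (¬A ∨ ¬G) only ¬G is left, so G = False.
In (¬A ∨ ¬M ∨ R) only R is left, so R = True.
In (¬M ∨ ¬U) only ¬U is left, so U = False.
In (¬K ∨ V ∨ ¬W) only ¬K is left, so K = False.
All clauses satisfied.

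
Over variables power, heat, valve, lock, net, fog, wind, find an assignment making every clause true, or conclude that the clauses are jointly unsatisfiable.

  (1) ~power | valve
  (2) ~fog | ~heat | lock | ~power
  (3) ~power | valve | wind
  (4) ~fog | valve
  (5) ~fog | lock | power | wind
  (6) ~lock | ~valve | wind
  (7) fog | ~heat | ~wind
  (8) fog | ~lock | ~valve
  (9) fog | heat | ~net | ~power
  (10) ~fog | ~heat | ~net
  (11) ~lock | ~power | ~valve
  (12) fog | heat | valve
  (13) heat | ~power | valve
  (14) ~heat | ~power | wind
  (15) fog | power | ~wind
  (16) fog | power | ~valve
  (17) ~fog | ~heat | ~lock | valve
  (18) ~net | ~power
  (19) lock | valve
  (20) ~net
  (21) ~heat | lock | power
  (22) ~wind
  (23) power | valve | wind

Unit clause (~net) forces net = False.
Unit clause (~wind) forces wind = False.
Try power = False:
  (power | valve | wind) forces valve = True.
  (~lock | ~valve | wind) forces lock = False.
  (~fog | lock | power | wind) forces fog = False.
  clause (fog | power | ~valve) is falsified — backtrack.
So power = True.
  then (~power | valve) forces valve = True.
  then (~lock | ~valve | wind) forces lock = False.
  then (~heat | ~power | wind) forces heat = False.
Set fog = False.
All clauses satisfied.

power=T, heat=F, valve=T, lock=F, net=F, fog=F, wind=F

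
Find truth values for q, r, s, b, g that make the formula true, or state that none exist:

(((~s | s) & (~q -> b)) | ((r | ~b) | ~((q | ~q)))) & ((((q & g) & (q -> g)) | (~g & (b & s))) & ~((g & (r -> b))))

q=F, r=T, s=T, b=T, g=F

  ((~s | s) & (~q -> b)) | ((r | ~b) | ~((q | ~q))) = True
    (~s | s) & (~q -> b) = True
      ~s | s = True
        ~s = False
      ~q -> b = True
        ~q = True
    (r | ~b) | ~((q | ~q)) = True
      r | ~b = True
        ~b = False
      ~((q | ~q)) = False
        q | ~q = True
          ~q = True
  (((q & g) & (q -> g)) | (~g & (b & s))) & ~((g & (r -> b))) = True
    ((q & g) & (q -> g)) | (~g & (b & s)) = True
      (q & g) & (q -> g) = False
        q & g = False
        q -> g = True
      ~g & (b & s) = True
        ~g = True
        b & s = True
    ~((g & (r -> b))) = True
      g & (r -> b) = False
        r -> b = True
Both conjuncts True, so the formula holds.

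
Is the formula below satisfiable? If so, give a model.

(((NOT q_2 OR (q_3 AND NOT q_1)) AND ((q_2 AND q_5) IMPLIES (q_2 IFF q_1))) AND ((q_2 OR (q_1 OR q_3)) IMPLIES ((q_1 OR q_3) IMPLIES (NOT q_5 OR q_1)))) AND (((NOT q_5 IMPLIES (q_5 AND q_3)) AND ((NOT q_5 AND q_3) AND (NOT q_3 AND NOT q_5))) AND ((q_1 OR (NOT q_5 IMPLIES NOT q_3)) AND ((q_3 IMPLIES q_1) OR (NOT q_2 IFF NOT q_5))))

Case q_3 = True: the conjunct NOT q_3 is False.
Case q_3 = False: the conjunct q_3 is False.
Both cases fail — unsatisfiable.

UNSATISFIABLE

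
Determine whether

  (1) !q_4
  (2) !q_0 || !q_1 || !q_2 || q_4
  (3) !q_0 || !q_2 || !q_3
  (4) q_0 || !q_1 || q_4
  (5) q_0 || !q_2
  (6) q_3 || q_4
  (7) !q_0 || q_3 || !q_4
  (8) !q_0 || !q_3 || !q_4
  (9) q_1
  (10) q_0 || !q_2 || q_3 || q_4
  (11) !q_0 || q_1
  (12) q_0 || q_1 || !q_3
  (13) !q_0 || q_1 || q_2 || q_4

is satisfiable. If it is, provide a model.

Unit clause (!q_4) forces q_4 = False.
In (q_3 || q_4) only q_3 is left, so q_3 = True.
Unit clause (q_1) forces q_1 = True.
In (q_0 || !q_1 || q_4) only q_0 is left, so q_0 = True.
In (!q_0 || !q_1 || !q_2 || q_4) only !q_2 is left, so q_2 = False.
All clauses satisfied.

q_0 = True, q_1 = True, q_2 = False, q_3 = True, q_4 = False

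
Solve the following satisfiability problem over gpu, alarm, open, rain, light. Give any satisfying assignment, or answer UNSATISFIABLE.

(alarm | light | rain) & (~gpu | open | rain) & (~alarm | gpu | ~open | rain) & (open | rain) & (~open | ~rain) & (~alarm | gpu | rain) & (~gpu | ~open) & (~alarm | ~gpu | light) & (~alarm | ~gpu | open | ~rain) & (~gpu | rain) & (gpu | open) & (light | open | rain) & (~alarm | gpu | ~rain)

gpu: True, alarm: False, open: False, rain: True, light: False

Set gpu = True.
  then (~gpu | ~open) forces open = False.
  then (~gpu | rain) forces rain = True.
  then (~alarm | ~gpu | open | ~rain) forces alarm = False.
Set light = False.
All clauses satisfied.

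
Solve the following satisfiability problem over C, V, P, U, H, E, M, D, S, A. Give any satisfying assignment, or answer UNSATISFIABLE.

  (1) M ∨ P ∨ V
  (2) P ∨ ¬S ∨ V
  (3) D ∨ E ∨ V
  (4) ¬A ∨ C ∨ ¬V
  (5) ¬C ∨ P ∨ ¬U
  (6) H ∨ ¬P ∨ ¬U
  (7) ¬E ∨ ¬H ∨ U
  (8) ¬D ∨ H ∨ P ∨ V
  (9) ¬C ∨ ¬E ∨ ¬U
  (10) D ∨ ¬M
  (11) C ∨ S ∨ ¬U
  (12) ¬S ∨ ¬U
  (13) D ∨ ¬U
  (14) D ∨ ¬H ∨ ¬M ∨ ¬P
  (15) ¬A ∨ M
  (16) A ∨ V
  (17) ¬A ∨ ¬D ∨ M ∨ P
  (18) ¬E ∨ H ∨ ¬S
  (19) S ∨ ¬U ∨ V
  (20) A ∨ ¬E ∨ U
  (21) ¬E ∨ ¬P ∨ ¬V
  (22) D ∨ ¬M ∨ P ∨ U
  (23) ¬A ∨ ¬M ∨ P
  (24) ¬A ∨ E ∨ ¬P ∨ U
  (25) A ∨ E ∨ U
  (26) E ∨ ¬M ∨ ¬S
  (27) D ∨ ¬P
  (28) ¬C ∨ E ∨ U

C = False; V = False; P = True; U = False; H = False; E = True; M = True; D = True; S = False; A = True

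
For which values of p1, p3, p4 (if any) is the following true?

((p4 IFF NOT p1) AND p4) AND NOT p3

p1=F; p3=F; p4=T

  (p4 IFF NOT p1) AND p4 = True
    p4 IFF NOT p1 = True
      NOT p1 = True
  NOT p3 = True
Both conjuncts True, so the formula holds.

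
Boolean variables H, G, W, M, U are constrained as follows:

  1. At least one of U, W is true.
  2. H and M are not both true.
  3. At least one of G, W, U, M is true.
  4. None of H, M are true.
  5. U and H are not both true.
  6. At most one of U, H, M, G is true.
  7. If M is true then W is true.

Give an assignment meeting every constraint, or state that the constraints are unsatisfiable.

H = False; G = True; W = True; M = False; U = False

  (1) {U, W}: 1 true — at least one ✓
  (2) H=F, M=F — not both ✓
  (3) {G, W, U, M}: 2 true — at least one ✓
  (4) {H, M}: 0 true — none ✓
  (5) U=F, H=F — not both ✓
  (6) {U, H, M, G}: 1 true — at most one ✓
  (7) M=F ⇒ W: vacuous ✓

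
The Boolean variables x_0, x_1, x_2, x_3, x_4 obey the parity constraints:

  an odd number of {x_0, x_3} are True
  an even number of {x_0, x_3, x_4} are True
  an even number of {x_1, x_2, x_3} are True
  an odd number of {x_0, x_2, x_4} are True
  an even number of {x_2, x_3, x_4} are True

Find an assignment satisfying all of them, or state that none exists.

x_0 = True, x_1 = True, x_2 = True, x_3 = False, x_4 = True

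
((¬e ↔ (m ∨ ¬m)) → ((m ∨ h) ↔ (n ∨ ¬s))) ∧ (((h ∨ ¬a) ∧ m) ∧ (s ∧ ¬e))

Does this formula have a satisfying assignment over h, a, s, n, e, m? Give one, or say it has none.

h = False; a = False; s = True; n = True; e = False; m = True

  (¬e ↔ (m ∨ ¬m)) → ((m ∨ h) ↔ (n ∨ ¬s)) = True
    ¬e ↔ (m ∨ ¬m) = True
      ¬e = True
      m ∨ ¬m = True
        ¬m = False
    (m ∨ h) ↔ (n ∨ ¬s) = True
      m ∨ h = True
      n ∨ ¬s = True
        ¬s = False
  ((h ∨ ¬a) ∧ m) ∧ (s ∧ ¬e) = True
    (h ∨ ¬a) ∧ m = True
      h ∨ ¬a = True
        ¬a = True
    s ∧ ¬e = True
      ¬e = True
Both conjuncts True, so the formula holds.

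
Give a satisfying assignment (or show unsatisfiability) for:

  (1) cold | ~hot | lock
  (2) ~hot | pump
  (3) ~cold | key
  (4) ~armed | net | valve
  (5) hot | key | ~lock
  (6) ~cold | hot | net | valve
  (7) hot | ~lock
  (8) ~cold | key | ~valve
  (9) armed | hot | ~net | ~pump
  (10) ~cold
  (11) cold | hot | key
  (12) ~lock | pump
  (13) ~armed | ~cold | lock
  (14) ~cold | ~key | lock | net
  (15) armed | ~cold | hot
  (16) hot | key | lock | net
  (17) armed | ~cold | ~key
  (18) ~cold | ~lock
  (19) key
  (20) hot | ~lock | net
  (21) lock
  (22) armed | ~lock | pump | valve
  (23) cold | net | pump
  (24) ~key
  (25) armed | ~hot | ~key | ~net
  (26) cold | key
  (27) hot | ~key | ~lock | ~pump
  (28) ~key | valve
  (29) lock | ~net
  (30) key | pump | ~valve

Case key = True:
  Clause (~key) is falsified — contradiction.
Case key = False:
  Clause (key) is falsified — contradiction.
Both cases fail, so the formula is unsatisfiable.

Unsatisfiable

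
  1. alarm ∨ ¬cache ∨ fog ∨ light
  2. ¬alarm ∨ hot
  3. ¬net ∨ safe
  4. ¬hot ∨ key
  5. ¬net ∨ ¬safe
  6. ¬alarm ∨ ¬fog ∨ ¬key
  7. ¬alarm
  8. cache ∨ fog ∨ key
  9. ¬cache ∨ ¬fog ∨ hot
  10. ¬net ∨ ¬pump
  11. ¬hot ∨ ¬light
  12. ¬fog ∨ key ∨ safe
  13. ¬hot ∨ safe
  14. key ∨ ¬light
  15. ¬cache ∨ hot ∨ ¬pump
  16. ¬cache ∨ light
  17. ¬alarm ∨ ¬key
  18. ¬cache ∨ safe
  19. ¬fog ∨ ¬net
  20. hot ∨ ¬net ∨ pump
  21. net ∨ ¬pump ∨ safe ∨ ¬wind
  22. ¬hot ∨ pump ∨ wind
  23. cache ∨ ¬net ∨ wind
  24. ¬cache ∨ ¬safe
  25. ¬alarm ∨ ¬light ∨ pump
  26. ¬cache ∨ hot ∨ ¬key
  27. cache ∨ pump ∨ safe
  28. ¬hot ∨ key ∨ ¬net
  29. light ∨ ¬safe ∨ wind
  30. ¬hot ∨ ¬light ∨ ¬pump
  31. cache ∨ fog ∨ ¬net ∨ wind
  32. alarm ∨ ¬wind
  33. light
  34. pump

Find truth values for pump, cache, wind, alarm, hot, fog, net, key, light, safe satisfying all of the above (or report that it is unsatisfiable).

Unit clause (¬alarm) forces alarm = False.
In (alarm ∨ ¬wind) only ¬wind is left, so wind = False.
Unit clause (light) forces light = True.
Unit clause (pump) forces pump = True.
In (¬net ∨ ¬pump) only ¬net is left, so net = False.
In (¬hot ∨ ¬light) only ¬hot is left, so hot = False.
In (key ∨ ¬light) only key is left, so key = True.
In (¬cache ∨ hot ∨ ¬pump) only ¬cache is left, so cache = False.
Set fog = True.
Set safe = False.
All clauses satisfied.

pump = True, cache = False, wind = False, alarm = False, hot = False, fog = True, net = False, key = True, light = True, safe = False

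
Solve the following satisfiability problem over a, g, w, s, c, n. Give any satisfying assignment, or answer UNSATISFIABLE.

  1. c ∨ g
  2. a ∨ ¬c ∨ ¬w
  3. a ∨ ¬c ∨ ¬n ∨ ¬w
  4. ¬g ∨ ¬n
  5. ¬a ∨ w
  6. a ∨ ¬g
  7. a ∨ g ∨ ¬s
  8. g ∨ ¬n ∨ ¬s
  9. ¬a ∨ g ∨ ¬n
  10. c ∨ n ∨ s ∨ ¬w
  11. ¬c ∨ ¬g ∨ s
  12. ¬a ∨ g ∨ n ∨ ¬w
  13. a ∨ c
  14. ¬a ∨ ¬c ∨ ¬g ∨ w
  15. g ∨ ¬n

a = True; g = True; w = True; s = True; c = False; n = False

Set a = True.
  then (¬a ∨ w) forces w = True.
Set g = True.
  then (¬g ∨ ¬n) forces n = False.
Set s = True.
Set c = False.
All clauses satisfied.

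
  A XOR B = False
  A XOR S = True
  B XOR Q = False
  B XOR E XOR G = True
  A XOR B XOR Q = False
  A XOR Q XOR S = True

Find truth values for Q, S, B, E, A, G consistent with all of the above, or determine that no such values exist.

Q: False; S: True; B: False; E: True; A: False; G: False

A XOR B = F XOR F = False ✓
A XOR S = F XOR T = True ✓
B XOR Q = F XOR F = False ✓
B XOR E XOR G = F XOR T XOR F = True ✓
A XOR B XOR Q = F XOR F XOR F = False ✓
A XOR Q XOR S = F XOR F XOR T = True ✓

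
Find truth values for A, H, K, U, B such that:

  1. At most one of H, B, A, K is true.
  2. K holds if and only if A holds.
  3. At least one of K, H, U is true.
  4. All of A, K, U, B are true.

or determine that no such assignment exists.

Unsatisfiable — no assignment works.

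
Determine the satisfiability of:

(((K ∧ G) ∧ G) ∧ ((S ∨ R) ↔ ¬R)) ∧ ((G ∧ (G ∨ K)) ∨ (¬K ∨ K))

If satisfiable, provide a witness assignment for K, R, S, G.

K=T; R=F; S=T; G=T

  ((K ∧ G) ∧ G) ∧ ((S ∨ R) ↔ ¬R) = True
    (K ∧ G) ∧ G = True
      K ∧ G = True
    (S ∨ R) ↔ ¬R = True
      S ∨ R = True
      ¬R = True
  (G ∧ (G ∨ K)) ∨ (¬K ∨ K) = True
    G ∧ (G ∨ K) = True
      G ∨ K = True
    ¬K ∨ K = True
      ¬K = False
Both conjuncts True, so the formula holds.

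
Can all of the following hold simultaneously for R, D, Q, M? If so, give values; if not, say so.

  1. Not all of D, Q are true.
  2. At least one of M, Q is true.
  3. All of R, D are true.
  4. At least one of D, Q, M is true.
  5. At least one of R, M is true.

R = True; D = True; Q = False; M = True

  (1) {D, Q}: 1/2 true — not all ✓
  (2) {M, Q}: 1 true — at least one ✓
  (3) {R, D}: all 2 true ✓
  (4) {D, Q, M}: 2 true — at least one ✓
  (5) {R, M}: 2 true — at least one ✓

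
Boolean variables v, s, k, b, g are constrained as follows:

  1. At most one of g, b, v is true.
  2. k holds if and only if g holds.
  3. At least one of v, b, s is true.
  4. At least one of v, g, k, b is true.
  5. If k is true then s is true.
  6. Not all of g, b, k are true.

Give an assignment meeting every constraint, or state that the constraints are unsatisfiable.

v=F; s=T; k=F; b=T; g=F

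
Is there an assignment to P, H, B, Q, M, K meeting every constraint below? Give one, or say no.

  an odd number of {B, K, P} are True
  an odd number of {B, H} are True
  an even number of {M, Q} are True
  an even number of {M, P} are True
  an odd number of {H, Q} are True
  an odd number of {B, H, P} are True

P: False, H: True, B: False, Q: False, M: False, K: True

{B, K, P}: 1 true → odd ✓
{B, H}: 1 true → odd ✓
{M, Q}: 0 true → even ✓
{M, P}: 0 true → even ✓
{H, Q}: 1 true → odd ✓
{B, H, P}: 1 true → odd ✓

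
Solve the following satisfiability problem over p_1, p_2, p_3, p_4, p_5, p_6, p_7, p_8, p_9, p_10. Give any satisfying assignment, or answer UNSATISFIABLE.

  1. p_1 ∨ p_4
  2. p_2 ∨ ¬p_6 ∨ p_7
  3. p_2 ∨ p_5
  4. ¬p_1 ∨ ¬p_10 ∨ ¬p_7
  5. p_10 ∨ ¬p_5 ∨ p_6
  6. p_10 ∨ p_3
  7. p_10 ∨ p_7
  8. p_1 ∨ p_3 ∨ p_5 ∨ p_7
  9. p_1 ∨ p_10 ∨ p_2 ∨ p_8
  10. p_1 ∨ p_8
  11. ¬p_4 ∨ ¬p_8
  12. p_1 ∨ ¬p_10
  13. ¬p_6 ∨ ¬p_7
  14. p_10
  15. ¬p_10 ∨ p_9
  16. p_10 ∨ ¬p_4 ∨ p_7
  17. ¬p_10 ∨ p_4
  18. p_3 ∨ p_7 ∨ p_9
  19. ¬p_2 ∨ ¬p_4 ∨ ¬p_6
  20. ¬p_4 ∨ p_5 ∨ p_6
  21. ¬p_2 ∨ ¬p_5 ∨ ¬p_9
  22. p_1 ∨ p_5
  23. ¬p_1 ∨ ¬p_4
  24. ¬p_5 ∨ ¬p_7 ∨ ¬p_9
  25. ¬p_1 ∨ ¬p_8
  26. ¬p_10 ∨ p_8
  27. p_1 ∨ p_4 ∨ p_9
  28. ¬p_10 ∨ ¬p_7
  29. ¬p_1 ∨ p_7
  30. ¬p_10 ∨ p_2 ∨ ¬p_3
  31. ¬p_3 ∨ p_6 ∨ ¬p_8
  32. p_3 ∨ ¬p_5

Case p_10 = True:
  (p_1 ∨ ¬p_10) forces p_1 = True.
  (¬p_1 ∨ ¬p_10 ∨ ¬p_7) forces p_7 = False.
  Clause (¬p_1 ∨ p_7) is falsified — contradiction.
Case p_10 = False:
  Clause (p_10) is falsified — contradiction.
Both cases fail, so the formula is unsatisfiable.

No satisfying assignment exists.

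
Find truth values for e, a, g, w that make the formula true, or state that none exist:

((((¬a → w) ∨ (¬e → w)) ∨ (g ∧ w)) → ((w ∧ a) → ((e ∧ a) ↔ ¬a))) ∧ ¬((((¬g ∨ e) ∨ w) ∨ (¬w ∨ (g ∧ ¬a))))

The formula is unsatisfiable.

The conjunct ¬((((¬g ∨ e) ∨ w) ∨ (¬w ∨ (g ∧ ¬a)))) is unsatisfiable on its own:
  w = True: this becomes ¬((True ∨ (g ∧ ¬a))) = False.
  w = False: this becomes ¬(((¬g ∨ e) ∨ True)) = False.
So the whole conjunction is unsatisfiable.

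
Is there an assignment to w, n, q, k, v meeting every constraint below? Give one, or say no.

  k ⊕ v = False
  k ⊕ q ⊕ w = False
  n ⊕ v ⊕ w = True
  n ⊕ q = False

UNSATISFIABLE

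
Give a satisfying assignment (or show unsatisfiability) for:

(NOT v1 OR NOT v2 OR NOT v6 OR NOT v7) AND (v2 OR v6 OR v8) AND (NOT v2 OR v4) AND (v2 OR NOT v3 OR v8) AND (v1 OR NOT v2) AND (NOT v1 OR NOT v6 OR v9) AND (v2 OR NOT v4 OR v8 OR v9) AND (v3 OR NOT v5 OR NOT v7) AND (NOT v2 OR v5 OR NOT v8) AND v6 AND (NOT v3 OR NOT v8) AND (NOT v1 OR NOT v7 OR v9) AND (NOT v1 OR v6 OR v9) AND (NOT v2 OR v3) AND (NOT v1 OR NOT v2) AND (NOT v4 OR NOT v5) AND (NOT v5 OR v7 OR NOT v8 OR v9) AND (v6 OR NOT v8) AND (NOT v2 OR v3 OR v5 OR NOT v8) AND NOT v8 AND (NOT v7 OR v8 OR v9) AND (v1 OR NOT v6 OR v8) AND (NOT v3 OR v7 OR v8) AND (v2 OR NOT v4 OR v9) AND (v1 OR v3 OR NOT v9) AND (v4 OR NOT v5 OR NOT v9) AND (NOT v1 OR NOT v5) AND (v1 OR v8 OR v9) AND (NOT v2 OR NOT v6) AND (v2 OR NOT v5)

Unit clause (v6) forces v6 = True.
Unit clause (NOT v8) forces v8 = False.
In (v1 OR NOT v6 OR v8) only v1 is left, so v1 = True.
In (NOT v1 OR NOT v5) only NOT v5 is left, so v5 = False.
In (NOT v2 OR NOT v6) only NOT v2 is left, so v2 = False.
In (v2 OR NOT v3 OR v8) only NOT v3 is left, so v3 = False.
In (NOT v1 OR NOT v6 OR v9) only v9 is left, so v9 = True.
Set v4 = True.
Set v7 = False.
All clauses satisfied.

v1 = True; v2 = False; v3 = False; v4 = True; v5 = False; v6 = True; v7 = False; v8 = False; v9 = True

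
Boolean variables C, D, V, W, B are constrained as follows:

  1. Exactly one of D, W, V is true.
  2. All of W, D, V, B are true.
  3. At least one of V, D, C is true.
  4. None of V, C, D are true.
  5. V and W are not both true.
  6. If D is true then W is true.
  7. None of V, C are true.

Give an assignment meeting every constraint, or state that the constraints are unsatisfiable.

Unsatisfiable

Case D = True:
  Constraint (4) is violated (D=T) — contradiction.
Case D = False:
  Constraint (2) is violated (D=F) — contradiction.
Both cases fail — unsatisfiable.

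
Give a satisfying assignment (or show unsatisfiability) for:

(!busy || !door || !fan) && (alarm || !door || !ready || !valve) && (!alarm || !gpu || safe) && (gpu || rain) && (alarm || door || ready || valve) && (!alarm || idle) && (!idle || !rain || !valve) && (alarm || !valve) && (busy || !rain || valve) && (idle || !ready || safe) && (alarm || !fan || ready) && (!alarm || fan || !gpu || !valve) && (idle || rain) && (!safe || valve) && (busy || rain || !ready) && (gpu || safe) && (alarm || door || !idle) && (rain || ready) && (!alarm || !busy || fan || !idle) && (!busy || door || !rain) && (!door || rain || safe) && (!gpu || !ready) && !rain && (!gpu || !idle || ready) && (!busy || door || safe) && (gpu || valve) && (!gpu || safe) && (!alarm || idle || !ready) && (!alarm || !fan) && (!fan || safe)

Case ready = True:
  (!gpu || !ready) forces gpu = False.
  (gpu || rain) forces rain = True.
  Clause (!rain) is falsified — contradiction.
Case ready = False:
  (rain || ready) forces rain = True.
  Clause (!rain) is falsified — contradiction.
Both cases fail, so the formula is unsatisfiable.

Unsatisfiable — no assignment works.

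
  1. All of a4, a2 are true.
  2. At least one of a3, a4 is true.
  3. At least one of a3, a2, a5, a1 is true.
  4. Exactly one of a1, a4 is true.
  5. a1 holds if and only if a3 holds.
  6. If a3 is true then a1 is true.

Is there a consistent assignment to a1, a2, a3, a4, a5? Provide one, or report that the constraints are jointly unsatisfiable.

a1=F, a2=T, a3=F, a4=T, a5=T

  (1) {a4, a2}: all 2 true ✓
  (2) {a3, a4}: 1 true — at least one ✓
  (3) {a3, a2, a5, a1}: 2 true — at least one ✓
  (4) {a1, a4}: 1 true — exactly one ✓
  (5) a1=F, a3=F — same ✓
  (6) a3=F ⇒ a1: vacuous ✓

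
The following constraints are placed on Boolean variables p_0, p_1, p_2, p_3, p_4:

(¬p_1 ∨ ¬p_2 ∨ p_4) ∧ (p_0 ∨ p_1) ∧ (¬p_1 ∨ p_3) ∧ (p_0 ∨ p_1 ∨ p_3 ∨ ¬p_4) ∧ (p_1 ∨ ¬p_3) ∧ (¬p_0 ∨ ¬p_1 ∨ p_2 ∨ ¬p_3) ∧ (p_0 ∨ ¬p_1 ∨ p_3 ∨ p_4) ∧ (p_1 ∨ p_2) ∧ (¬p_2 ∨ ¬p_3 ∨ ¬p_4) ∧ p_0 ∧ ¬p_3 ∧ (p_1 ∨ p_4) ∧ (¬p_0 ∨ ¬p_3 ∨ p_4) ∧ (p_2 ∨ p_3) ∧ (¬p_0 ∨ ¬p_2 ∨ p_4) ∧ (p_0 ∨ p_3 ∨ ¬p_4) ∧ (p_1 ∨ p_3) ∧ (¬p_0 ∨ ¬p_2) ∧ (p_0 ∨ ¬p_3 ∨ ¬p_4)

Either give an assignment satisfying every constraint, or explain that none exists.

Case p_3 = True:
  Clause (¬p_3) is falsified — contradiction.
Case p_3 = False:
  (¬p_1 ∨ p_3) forces p_1 = False.
  Clause (p_1 ∨ p_3) is falsified — contradiction.
Both cases fail, so the formula is unsatisfiable.

No satisfying assignment exists.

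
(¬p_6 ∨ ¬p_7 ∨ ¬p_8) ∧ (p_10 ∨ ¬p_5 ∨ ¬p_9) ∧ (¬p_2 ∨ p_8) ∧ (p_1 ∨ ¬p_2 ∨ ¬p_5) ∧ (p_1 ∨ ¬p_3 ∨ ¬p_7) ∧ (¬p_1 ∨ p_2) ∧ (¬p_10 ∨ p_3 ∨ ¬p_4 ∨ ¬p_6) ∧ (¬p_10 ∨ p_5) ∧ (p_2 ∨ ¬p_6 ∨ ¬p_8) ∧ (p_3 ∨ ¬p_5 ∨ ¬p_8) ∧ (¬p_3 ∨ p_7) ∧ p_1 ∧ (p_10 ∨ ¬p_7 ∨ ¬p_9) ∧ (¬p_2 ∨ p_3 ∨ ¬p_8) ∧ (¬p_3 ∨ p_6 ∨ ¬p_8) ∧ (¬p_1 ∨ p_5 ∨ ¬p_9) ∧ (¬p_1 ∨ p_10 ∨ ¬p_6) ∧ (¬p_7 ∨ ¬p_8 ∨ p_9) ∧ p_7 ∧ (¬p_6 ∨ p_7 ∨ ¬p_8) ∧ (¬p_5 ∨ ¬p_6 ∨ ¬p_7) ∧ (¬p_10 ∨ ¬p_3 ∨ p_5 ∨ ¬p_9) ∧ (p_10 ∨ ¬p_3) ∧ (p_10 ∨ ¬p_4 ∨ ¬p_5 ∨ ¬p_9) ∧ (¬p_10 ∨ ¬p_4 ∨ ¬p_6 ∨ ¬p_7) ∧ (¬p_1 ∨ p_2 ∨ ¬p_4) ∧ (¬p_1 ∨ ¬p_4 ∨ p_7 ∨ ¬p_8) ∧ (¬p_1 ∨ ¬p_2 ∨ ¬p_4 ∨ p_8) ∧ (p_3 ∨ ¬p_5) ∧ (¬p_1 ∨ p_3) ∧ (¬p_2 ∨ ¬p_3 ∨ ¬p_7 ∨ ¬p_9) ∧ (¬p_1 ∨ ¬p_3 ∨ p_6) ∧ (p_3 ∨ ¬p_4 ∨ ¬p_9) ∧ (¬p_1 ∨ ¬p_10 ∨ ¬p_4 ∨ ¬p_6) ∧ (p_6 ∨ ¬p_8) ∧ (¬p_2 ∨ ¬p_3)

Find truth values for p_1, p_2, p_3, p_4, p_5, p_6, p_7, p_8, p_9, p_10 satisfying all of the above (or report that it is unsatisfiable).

No satisfying assignment exists.

Case p_1 = True:
  (¬p_1 ∨ p_2) forces p_2 = True.
  (¬p_2 ∨ p_8) forces p_8 = True.
  (¬p_2 ∨ p_3 ∨ ¬p_8) forces p_3 = True.
  Clause (¬p_2 ∨ ¬p_3) is falsified — contradiction.
Case p_1 = False:
  Clause (p_1) is falsified — contradiction.
Both cases fail, so the formula is unsatisfiable.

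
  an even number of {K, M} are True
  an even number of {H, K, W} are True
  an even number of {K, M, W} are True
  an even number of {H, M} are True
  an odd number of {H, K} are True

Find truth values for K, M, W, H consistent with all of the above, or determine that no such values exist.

No satisfying assignment exists.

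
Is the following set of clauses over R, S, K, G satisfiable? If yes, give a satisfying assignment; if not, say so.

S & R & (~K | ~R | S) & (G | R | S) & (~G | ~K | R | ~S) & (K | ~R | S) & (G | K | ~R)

R=T, S=T, K=F, G=T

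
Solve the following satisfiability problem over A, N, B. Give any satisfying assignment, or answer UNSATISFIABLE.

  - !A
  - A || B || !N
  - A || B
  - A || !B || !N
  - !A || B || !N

A = False, N = False, B = True

Unit clause (!A) forces A = False.
In (A || B) only B is left, so B = True.
In (A || !B || !N) only !N is left, so N = False.
Check each clause:
  (!A): !A holds.
  (A || B || !N): B holds.
  (A || B): B holds.
  (A || !B || !N): !N holds.
  (!A || B || !N): !A holds.
All clauses satisfied.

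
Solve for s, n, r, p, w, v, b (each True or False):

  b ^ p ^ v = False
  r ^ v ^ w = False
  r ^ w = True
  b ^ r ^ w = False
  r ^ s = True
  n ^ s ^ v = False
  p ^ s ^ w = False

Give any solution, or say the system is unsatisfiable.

s = False; n = True; r = True; p = False; w = False; v = True; b = True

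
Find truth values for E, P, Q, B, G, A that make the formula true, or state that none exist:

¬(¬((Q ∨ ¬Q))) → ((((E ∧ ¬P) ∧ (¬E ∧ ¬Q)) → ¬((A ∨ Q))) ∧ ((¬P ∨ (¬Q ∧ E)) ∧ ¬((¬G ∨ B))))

E = False, P = False, Q = False, B = False, G = True, A = True

  ¬(¬((Q ∨ ¬Q))) → ((((E ∧ ¬P) ∧ (¬E ∧ ¬Q)) → ¬((A ∨ Q))) ∧ ((¬P ∨ (¬Q ∧ E)) ∧ ¬((¬G ∨ B)))) = True
    ¬(¬((Q ∨ ¬Q))) = True
      ¬((Q ∨ ¬Q)) = False
        Q ∨ ¬Q = True
          ¬Q = True
    (((E ∧ ¬P) ∧ (¬E ∧ ¬Q)) → ¬((A ∨ Q))) ∧ ((¬P ∨ (¬Q ∧ E)) ∧ ¬((¬G ∨ B))) = True
      ((E ∧ ¬P) ∧ (¬E ∧ ¬Q)) → ¬((A ∨ Q)) = True
        (E ∧ ¬P) ∧ (¬E ∧ ¬Q) = False
          E ∧ ¬P = False
            ¬P = True
          ¬E ∧ ¬Q = True
            ¬E = True
            ¬Q = True
        ¬((A ∨ Q)) = False
          A ∨ Q = True
      (¬P ∨ (¬Q ∧ E)) ∧ ¬((¬G ∨ B)) = True
        ¬P ∨ (¬Q ∧ E) = True
          ¬P = True
          ¬Q ∧ E = False
            ¬Q = True
        ¬((¬G ∨ B)) = True
          ¬G ∨ B = False
            ¬G = False
The formula evaluates to True.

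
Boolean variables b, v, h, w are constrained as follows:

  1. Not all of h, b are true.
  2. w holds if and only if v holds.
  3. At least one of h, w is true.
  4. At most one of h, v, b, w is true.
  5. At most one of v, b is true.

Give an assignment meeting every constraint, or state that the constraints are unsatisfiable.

b=F, v=F, h=T, w=F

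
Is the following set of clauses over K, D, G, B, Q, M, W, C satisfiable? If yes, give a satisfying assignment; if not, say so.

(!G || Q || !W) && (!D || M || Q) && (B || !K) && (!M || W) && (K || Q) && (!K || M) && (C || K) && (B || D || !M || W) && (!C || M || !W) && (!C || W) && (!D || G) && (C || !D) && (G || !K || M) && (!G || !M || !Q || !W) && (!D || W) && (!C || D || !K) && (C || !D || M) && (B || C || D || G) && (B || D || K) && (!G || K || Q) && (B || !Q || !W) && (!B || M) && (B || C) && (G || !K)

Set K = False.
  then (K || Q) forces Q = True.
  then (C || K) forces C = True.
  then (!C || W) forces W = True.
  then (B || !Q || !W) forces B = True.
  then (!B || M) forces M = True.
  then (!G || !M || !Q || !W) forces G = False.
  then (!D || G) forces D = False.
All clauses satisfied.

K=F, D=F, G=F, B=T, Q=T, M=T, W=T, C=T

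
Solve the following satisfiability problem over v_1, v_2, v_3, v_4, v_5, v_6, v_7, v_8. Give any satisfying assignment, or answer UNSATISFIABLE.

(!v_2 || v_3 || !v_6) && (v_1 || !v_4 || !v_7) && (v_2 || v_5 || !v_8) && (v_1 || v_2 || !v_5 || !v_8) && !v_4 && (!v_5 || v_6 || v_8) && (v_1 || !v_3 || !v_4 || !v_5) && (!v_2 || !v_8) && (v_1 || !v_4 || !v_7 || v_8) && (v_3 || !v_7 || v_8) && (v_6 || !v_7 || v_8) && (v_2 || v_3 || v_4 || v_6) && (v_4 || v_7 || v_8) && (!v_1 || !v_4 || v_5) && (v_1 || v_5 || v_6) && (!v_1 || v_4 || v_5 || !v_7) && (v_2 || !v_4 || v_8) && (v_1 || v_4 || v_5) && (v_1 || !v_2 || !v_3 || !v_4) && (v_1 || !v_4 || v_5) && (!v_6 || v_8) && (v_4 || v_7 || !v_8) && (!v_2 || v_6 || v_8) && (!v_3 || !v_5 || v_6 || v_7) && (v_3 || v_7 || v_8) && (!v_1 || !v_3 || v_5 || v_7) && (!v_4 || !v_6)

Unit clause (!v_4) forces v_4 = False.
Set v_1 = True.
Try v_2 = True:
  (!v_2 || !v_8) forces v_8 = False.
  (v_4 || v_7 || v_8) forces v_7 = True.
  (v_3 || !v_7 || v_8) forces v_3 = True.
  (v_6 || !v_7 || v_8) forces v_6 = True.
  clause (!v_6 || v_8) is falsified — backtrack.
So v_2 = False.
Set v_3 = False.
  then (v_2 || v_3 || v_4 || v_6) forces v_6 = True.
  then (!v_6 || v_8) forces v_8 = True.
  then (v_4 || v_7 || !v_8) forces v_7 = True.
  then (v_2 || v_5 || !v_8) forces v_5 = True.
All clauses satisfied.

v_1: True, v_2: False, v_3: False, v_4: False, v_5: True, v_6: True, v_7: True, v_8: True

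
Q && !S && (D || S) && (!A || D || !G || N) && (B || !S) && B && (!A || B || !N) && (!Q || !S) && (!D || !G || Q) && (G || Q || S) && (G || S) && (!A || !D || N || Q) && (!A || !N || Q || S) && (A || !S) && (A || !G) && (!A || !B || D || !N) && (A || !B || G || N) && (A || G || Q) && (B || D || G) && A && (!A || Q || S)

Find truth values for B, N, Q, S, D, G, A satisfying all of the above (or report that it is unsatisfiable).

B = True, N = False, Q = True, S = False, D = True, G = True, A = True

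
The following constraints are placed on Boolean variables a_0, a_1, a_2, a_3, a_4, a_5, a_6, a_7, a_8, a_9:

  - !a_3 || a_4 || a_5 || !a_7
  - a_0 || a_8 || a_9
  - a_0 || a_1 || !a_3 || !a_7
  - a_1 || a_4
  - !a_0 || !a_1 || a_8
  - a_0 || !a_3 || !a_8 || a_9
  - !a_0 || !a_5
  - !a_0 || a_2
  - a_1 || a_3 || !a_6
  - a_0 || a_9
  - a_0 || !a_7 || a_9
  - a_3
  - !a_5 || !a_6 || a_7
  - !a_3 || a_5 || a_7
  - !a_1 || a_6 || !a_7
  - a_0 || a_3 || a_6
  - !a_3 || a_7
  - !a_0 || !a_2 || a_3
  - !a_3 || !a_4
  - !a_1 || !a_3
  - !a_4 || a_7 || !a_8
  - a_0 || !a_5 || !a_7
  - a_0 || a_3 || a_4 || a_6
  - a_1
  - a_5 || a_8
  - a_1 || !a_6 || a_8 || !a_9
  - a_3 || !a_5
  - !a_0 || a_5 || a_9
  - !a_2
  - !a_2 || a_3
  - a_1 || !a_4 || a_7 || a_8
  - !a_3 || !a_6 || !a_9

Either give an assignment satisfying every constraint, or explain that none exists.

Case a_1 = True:
  (a_3) forces a_3 = True.
  Clause (!a_1 || !a_3) is falsified — contradiction.
Case a_1 = False:
  Clause (a_1) is falsified — contradiction.
Both cases fail, so the formula is unsatisfiable.

UNSATISFIABLE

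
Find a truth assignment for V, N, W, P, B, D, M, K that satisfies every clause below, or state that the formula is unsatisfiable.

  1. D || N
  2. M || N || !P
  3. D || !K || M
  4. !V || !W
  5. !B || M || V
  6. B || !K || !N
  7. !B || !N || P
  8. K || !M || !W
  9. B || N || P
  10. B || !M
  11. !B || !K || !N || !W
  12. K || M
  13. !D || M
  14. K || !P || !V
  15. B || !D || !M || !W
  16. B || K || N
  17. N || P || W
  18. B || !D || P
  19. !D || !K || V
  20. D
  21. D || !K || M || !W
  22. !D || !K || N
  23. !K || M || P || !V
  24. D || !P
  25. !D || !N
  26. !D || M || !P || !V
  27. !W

Unit clause (D) forces D = True.
In (!D || !N) only !N is left, so N = False.
Unit clause (!W) forces W = False.
In (!D || M) only M is left, so M = True.
In (N || P || W) only P is left, so P = True.
In (!D || !K || N) only !K is left, so K = False.
In (B || !M) only B is left, so B = True.
In (K || !P || !V) only !V is left, so V = False.
All clauses satisfied.

V = False; N = False; W = False; P = True; B = True; D = True; M = True; K = False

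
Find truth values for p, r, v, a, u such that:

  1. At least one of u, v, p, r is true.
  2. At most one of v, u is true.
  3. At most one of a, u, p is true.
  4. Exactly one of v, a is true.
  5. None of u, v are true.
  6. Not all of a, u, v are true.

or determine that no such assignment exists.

p=F; r=T; v=F; a=T; u=F

  (1) {u, v, p, r}: 1 true — at least one ✓
  (2) {v, u}: 0 true — at most one ✓
  (3) {a, u, p}: 1 true — at most one ✓
  (4) {v, a}: 1 true — exactly one ✓
  (5) {u, v}: 0 true — none ✓
  (6) {a, u, v}: 1/3 true — not all ✓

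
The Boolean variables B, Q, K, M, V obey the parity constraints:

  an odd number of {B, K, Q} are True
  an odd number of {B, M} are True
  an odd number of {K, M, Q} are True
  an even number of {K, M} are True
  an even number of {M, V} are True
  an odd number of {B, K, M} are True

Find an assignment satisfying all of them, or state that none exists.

Unsatisfiable

Adding constraints 1, 2, 3 mod 2: every variable appears an even number of times on the left, so the left side is 0.
But the right sides sum to 1 (mod 2). 0 ≠ 1 — the system is inconsistent.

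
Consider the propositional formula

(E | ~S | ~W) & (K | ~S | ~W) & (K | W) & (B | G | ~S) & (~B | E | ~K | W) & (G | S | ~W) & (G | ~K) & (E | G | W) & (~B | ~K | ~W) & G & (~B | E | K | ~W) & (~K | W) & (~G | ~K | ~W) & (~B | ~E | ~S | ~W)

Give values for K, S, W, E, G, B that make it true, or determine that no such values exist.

Unit clause (G) forces G = True.
Set K = False.
  then (K | W) forces W = True.
  then (K | ~S | ~W) forces S = False.
Set E = True.
Set B = True.
All clauses satisfied.

K = False; S = False; W = True; E = True; G = True; B = True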